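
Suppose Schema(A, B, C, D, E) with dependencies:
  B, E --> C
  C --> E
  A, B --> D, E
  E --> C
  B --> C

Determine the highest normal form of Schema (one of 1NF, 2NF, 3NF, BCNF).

1NF

Candidate key: {A, B}. Prime attributes: {A, B}.
B, E --> C: {B, E}⁺ = {B, C, E}, which is not all of the attributes, so the left side is not a superkey — BCNF is violated.
Because {C} is non-prime and the left side of B, E --> C is not a superkey, the relation is not in 3NF.
Since {B} ⊂ {A, B} and {B}⁺ ⊇ {C, E} with {C, E} non-prime, there is a partial dependency; 2NF fails.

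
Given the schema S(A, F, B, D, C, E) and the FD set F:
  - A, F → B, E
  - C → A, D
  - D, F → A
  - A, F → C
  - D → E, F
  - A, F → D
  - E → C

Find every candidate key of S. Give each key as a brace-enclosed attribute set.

{A, F}, {C}, {D}, {E}

{C}⁺ = {A, B, C, D, E, F} — all of the relation — so {C} is a candidate key.
{D}⁺ = {A, B, C, D, E, F} — all of the relation — so {D} is a candidate key.
{E}⁺ = {A, B, C, D, E, F} — all of the relation — so {E} is a candidate key.
{A, F}⁺ = {A, B, C, D, E, F} — all of the relation — so {A, F} is a candidate key.
No proper subset of any of these is a key, and no other minimal superkey exists.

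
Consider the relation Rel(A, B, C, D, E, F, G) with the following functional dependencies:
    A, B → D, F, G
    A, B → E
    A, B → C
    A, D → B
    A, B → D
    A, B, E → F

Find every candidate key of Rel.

{A, B}, {A, D}

Attributes never on any right-hand side: {A} — every candidate key must contain it.
{A, B}⁺ = {A, B, C, D, E, F, G} — all of the relation — so {A, B} is a candidate key.
{A, D}⁺ = {A, B, C, D, E, F, G} — all of the relation — so {A, D} is a candidate key.
These are minimal and exhaustive — every other superkey contains one of them.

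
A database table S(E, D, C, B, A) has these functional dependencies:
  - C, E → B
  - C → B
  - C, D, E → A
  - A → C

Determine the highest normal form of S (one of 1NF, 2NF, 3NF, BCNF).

Candidate keys: {A, D, E}, {C, D, E}. Prime attributes: {A, C, D, E}.
C, E → B breaks BCNF: {C, E}⁺ = {B, C, E}, so {C, E} is not a superkey.
C, E → B determines the non-prime attribute {B} from a non-superkey — 3NF is violated.
The proper key subset {A} of {A, D, E} determines non-prime {B}, so the relation is not even in 2NF.

1NF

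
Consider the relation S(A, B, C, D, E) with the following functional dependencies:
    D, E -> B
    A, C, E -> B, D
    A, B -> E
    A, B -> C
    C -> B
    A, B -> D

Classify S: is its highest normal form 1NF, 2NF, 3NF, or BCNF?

Candidate keys: {A, B}, {A, C}, {A, D, E}. Prime attributes: {A, B, C, D, E}.
For D, E -> B we have {D, E}⁺ = {B, D, E}; {D, E} is not a superkey, so BCNF fails.
Since {B} ⊆ prime attributes and every other non-superkey FD also has a prime right side, the schema is in 3NF.

3NF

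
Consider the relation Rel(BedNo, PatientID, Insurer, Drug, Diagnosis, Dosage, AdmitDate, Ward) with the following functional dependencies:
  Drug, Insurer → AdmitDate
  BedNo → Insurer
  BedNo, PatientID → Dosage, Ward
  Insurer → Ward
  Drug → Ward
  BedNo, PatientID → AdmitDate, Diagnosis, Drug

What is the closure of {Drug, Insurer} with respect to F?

Start with {Drug, Insurer}.
Drug, Insurer → AdmitDate applies; add {AdmitDate} → now {AdmitDate, Drug, Insurer}.
Insurer → Ward applies; add {Ward} → now {AdmitDate, Drug, Insurer, Ward}.
No further FD applies.

{AdmitDate, Drug, Insurer, Ward}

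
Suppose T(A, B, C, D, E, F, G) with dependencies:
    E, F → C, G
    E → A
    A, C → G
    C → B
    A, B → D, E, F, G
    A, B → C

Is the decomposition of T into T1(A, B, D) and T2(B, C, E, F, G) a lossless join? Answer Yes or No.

T1 ∩ T2 = {B}; its closure under F is {B}.
Neither T1 nor T2 is contained in that closure, so the decomposition is lossy.

No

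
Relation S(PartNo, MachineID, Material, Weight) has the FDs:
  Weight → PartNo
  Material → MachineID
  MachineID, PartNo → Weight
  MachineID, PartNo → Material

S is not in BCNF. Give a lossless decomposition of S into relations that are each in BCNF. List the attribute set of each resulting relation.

{MachineID, Material}; {Material, Weight}; {PartNo, Weight}

Candidate keys of the original relation: {MachineID, PartNo}, {MachineID, Weight}, {Material, PartNo}, {Material, Weight}.
Within {MachineID, Material, PartNo, Weight}: {Weight}⁺ ∩ {MachineID, Material, PartNo, Weight} = {PartNo, Weight}, not the whole set, so Weight → PartNo violates BCNF; decompose into {PartNo, Weight} and {MachineID, Material, Weight}.
{PartNo, Weight}: every determinant is a superkey — BCNF.
Within {MachineID, Material, Weight}: {Material}⁺ ∩ {MachineID, Material, Weight} = {MachineID, Material}, not the whole set, so Material → MachineID violates BCNF; decompose into {MachineID, Material} and {Material, Weight}.
{MachineID, Material}: every determinant is a superkey — BCNF.
{Material, Weight}: every determinant is a superkey — BCNF.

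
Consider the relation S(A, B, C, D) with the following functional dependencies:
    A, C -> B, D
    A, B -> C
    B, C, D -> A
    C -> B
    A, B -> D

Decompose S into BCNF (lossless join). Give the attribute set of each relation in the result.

{A, C, D}; {B, C}

Candidate keys of the original relation: {A, B}, {A, C}, {C, D}.
{A, B, C, D}: {C} determines {B, C} here but is not a superkey — split on C -> B, giving {B, C} and {A, C, D}.
{B, C}: every determinant is a superkey — BCNF.
{A, C, D}: every determinant is a superkey — BCNF.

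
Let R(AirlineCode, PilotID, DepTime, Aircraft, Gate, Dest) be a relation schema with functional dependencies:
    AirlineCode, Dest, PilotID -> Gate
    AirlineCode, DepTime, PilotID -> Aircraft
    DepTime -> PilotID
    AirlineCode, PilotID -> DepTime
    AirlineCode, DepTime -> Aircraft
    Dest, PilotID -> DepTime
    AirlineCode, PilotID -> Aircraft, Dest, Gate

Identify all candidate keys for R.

{AirlineCode} never appears on the right of any FD, so every key must include it.
{AirlineCode, DepTime}⁺ = {Aircraft, AirlineCode, DepTime, Dest, Gate, PilotID} — all of the relation — so {AirlineCode, DepTime} is a candidate key.
{AirlineCode, PilotID}⁺ = {Aircraft, AirlineCode, DepTime, Dest, Gate, PilotID} — all of the relation — so {AirlineCode, PilotID} is a candidate key.
These are minimal and exhaustive — every other superkey contains one of them.

{AirlineCode, DepTime}, {AirlineCode, PilotID}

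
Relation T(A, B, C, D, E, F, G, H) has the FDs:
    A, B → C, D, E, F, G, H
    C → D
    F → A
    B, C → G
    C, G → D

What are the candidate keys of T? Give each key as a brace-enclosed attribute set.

No FD produces {B}, so it must be in every candidate key.
{A, B}⁺ = {A, B, C, D, E, F, G, H} — all of the relation — so {A, B} is a candidate key.
{B, F}⁺ = {A, B, C, D, E, F, G, H} — all of the relation — so {B, F} is a candidate key.
No proper subset of any of these is a key, and no other minimal superkey exists.

{A, B}, {B, F}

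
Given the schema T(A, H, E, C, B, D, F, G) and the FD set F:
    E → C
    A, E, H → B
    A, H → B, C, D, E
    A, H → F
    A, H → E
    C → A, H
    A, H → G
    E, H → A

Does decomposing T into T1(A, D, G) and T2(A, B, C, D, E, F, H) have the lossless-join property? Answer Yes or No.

No

T1 ∩ T2 = {A, D}; its closure under F is {A, D}.
T1 ⊄ {A, D} and T2 ⊄ {A, D}, so the split is lossy.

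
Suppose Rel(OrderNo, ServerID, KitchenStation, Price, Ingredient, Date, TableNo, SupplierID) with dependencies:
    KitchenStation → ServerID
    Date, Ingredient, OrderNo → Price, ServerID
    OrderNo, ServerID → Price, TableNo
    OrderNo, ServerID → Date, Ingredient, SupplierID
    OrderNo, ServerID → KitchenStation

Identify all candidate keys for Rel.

No FD produces {OrderNo}, so it must be in every candidate key.
{KitchenStation, OrderNo} is a candidate key since {KitchenStation, OrderNo}⁺ = {Date, Ingredient, KitchenStation, OrderNo, Price, ServerID, SupplierID, TableNo} covers every attribute.
{OrderNo, ServerID} is a candidate key since {OrderNo, ServerID}⁺ = {Date, Ingredient, KitchenStation, OrderNo, Price, ServerID, SupplierID, TableNo} covers every attribute.
{Date, Ingredient, OrderNo} is a candidate key since {Date, Ingredient, OrderNo}⁺ = {Date, Ingredient, KitchenStation, OrderNo, Price, ServerID, SupplierID, TableNo} covers every attribute.
No proper subset of any of these is a key, and no other minimal superkey exists.

{Date, Ingredient, OrderNo}, {KitchenStation, OrderNo}, {OrderNo, ServerID}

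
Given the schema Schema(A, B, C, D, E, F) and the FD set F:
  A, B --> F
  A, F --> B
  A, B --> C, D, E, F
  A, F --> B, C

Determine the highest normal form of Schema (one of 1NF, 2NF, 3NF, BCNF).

BCNF

Candidate keys: {A, B}, {A, F}. Prime attributes: {A, B, F}.
The left-hand side of every FD is a superkey, so BCNF is satisfied.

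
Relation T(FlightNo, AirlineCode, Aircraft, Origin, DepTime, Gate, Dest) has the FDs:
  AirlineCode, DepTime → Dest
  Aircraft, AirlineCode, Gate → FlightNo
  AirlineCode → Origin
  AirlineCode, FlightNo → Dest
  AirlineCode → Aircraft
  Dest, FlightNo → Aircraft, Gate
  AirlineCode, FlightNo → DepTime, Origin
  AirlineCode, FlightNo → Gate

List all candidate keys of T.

Attributes never on any right-hand side: {AirlineCode} — every candidate key must contain it.
Closure of {AirlineCode, FlightNo} is {Aircraft, AirlineCode, DepTime, Dest, FlightNo, Gate, Origin}, the whole schema; {AirlineCode, FlightNo} is a candidate key.
Closure of {AirlineCode, Gate} is {Aircraft, AirlineCode, DepTime, Dest, FlightNo, Gate, Origin}, the whole schema; {AirlineCode, Gate} is a candidate key.
No proper subset of any of these is a key, and no other minimal superkey exists.

{AirlineCode, FlightNo}, {AirlineCode, Gate}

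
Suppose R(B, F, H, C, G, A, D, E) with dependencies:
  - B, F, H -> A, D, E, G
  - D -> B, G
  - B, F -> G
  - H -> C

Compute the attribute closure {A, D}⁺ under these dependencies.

{A, B, D, G}

Start with {A, D}.
D -> B, G applies; add {B, G} → now {A, B, D, G}.
No further FD applies.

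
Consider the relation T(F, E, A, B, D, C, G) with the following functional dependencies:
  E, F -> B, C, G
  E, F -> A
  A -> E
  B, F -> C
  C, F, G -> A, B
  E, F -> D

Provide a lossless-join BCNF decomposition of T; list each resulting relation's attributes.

Candidate keys of the original relation: {A, F}, {B, F, G}, {C, F, G}, {E, F}.
Within {A, B, C, D, E, F, G}: {A}⁺ ∩ {A, B, C, D, E, F, G} = {A, E}, not the whole set, so A -> E violates BCNF; decompose into {A, E} and {A, B, C, D, F, G}.
{A, E} has no BCNF violation.
Within {A, B, C, D, F, G}: {B, F}⁺ ∩ {A, B, C, D, F, G} = {B, C, F}, not the whole set, so B, F -> C violates BCNF; decompose into {B, C, F} and {A, B, D, F, G}.
{B, C, F} has no BCNF violation.
{A, B, D, F, G} has no BCNF violation.

{A, B, D, F, G}; {A, E}; {B, C, F}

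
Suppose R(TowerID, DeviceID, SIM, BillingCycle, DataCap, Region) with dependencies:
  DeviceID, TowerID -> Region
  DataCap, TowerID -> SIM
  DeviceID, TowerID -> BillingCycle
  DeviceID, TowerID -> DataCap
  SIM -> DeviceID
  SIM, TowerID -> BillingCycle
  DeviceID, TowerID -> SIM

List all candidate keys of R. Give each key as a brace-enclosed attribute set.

{TowerID} never appears on the right of any FD, so every key must include it.
{DataCap, TowerID} is a candidate key since {DataCap, TowerID}⁺ = {BillingCycle, DataCap, DeviceID, Region, SIM, TowerID} covers every attribute.
{DeviceID, TowerID} is a candidate key since {DeviceID, TowerID}⁺ = {BillingCycle, DataCap, DeviceID, Region, SIM, TowerID} covers every attribute.
{SIM, TowerID} is a candidate key since {SIM, TowerID}⁺ = {BillingCycle, DataCap, DeviceID, Region, SIM, TowerID} covers every attribute.
Any other superkey properly contains one of these, so there are no further candidate keys.

{DataCap, TowerID}, {DeviceID, TowerID}, {SIM, TowerID}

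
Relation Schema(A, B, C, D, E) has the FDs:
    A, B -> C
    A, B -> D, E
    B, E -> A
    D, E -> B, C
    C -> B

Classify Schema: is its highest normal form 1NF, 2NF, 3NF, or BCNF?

3NF

Candidate keys: {A, B}, {A, C}, {B, E}, {C, E}, {D, E}. Prime attributes: {A, B, C, D, E}.
For C -> B we have {C}⁺ = {B, C}; {C} is not a superkey, so BCNF fails.
Its right-hand attributes {B} are all prime, as are those of every other non-superkey FD — the relation is in 3NF.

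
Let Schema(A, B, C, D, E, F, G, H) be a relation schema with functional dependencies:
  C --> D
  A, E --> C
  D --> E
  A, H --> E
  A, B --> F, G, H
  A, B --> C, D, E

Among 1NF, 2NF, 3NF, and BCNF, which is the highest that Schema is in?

Candidate key: {A, B}. Prime attributes: {A, B}.
C --> D: {C}⁺ = {C, D, E}, which is not all of the attributes, so the left side is not a superkey — BCNF is violated.
C --> D determines the non-prime attribute {D} from a non-superkey — 3NF is violated.
Checking every proper subset of each key, none determines a non-prime attribute — 2NF is satisfied.

2NF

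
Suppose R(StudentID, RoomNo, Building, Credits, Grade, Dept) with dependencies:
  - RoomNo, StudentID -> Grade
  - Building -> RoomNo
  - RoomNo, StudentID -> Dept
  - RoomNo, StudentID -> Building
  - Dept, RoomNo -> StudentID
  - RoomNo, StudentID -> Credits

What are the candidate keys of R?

{Building, Dept}, {Building, StudentID}, {Dept, RoomNo}, {RoomNo, StudentID}

{Building, Dept}⁺ = {Building, Credits, Dept, Grade, RoomNo, StudentID} — all of the relation — so {Building, Dept} is a candidate key.
{Building, StudentID}⁺ = {Building, Credits, Dept, Grade, RoomNo, StudentID} — all of the relation — so {Building, StudentID} is a candidate key.
{Dept, RoomNo}⁺ = {Building, Credits, Dept, Grade, RoomNo, StudentID} — all of the relation — so {Dept, RoomNo} is a candidate key.
{RoomNo, StudentID}⁺ = {Building, Credits, Dept, Grade, RoomNo, StudentID} — all of the relation — so {RoomNo, StudentID} is a candidate key.
These are minimal and exhaustive — every other superkey contains one of them.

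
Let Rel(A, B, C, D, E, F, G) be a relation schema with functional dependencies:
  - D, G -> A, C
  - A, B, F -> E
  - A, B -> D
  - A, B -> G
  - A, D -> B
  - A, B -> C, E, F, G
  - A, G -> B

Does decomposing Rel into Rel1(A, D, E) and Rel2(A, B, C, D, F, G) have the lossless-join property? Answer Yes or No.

Rel1 ∩ Rel2 = {A, D}; its closure under F is {A, B, C, D, E, F, G}.
Since Rel1 ⊆ {A, B, C, D, E, F, G}, the intersection is a superkey of Rel1; the decomposition is lossless.

Yes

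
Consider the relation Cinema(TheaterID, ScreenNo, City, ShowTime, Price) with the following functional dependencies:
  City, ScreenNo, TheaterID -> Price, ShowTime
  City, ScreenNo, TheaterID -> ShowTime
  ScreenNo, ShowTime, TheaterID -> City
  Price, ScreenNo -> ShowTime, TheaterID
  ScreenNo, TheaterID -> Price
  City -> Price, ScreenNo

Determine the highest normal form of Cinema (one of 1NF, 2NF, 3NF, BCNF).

BCNF

Candidate keys: {City}, {Price, ScreenNo}, {ScreenNo, TheaterID}. Prime attributes: {City, Price, ScreenNo, TheaterID}.
Every FD has a superkey on the left, so the relation is in BCNF.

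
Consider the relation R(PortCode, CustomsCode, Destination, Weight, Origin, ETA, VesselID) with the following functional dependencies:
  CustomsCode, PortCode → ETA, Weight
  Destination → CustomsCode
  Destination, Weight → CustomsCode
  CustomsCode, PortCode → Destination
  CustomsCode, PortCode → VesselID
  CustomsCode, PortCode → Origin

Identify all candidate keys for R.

Attributes never on any right-hand side: {PortCode} — every candidate key must contain it.
{CustomsCode, PortCode}⁺ = {CustomsCode, Destination, ETA, Origin, PortCode, VesselID, Weight}, which is every attribute, so {CustomsCode, PortCode} is a candidate key.
{Destination, PortCode}⁺ = {CustomsCode, Destination, ETA, Origin, PortCode, VesselID, Weight}, which is every attribute, so {Destination, PortCode} is a candidate key.
No proper subset of any of these is a key, and no other minimal superkey exists.

{CustomsCode, PortCode}, {Destination, PortCode}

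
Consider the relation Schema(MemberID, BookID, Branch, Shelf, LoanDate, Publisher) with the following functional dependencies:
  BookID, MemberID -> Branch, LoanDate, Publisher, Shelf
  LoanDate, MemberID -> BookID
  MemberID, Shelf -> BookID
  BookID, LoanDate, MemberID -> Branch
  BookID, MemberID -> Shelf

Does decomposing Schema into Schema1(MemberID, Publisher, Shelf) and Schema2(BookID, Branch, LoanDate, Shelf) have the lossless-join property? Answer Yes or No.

Schema1 ∩ Schema2 = {Shelf}; its closure under F is {Shelf}.
Neither Schema1 nor Schema2 is contained in that closure, so the decomposition is lossy.

No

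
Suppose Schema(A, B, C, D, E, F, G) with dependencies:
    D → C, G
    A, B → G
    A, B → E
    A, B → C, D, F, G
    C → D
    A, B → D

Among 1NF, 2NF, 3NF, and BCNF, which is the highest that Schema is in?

Candidate key: {A, B}. Prime attributes: {A, B}.
D → C, G: {D}⁺ = {C, D, G}, which is not all of the attributes, so the left side is not a superkey — BCNF is violated.
Because {C, G} are non-prime and the left side of D → C, G is not a superkey, the relation is not in 3NF.
No non-prime attribute depends on a proper subset of any candidate key, so 2NF holds.

2NF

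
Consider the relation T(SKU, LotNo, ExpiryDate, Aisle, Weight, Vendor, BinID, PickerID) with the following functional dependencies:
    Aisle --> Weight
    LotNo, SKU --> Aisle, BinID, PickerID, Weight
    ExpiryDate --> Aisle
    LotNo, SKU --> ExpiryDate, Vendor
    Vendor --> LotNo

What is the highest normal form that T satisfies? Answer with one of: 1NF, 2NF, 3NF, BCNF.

2NF

Candidate keys: {LotNo, SKU}, {SKU, Vendor}. Prime attributes: {LotNo, SKU, Vendor}.
Aisle --> Weight breaks BCNF: {Aisle}⁺ = {Aisle, Weight}, so {Aisle} is not a superkey.
Aisle --> Weight determines the non-prime attribute {Weight} from a non-superkey — 3NF is violated.
Checking every proper subset of each key, none determines a non-prime attribute — 2NF is satisfied.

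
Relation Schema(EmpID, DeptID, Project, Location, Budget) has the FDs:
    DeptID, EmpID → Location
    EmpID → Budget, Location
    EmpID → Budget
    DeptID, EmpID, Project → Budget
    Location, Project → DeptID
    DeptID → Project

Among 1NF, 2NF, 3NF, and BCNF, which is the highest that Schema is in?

1NF

Candidate keys: {DeptID, EmpID}, {EmpID, Project}. Prime attributes: {DeptID, EmpID, Project}.
EmpID → Budget, Location: {EmpID}⁺ = {Budget, EmpID, Location}, which is not all of the attributes, so the left side is not a superkey — BCNF is violated.
EmpID → Budget, Location determines the non-prime attributes {Budget, Location} from a non-superkey — 3NF is violated.
The proper key subset {EmpID} of {DeptID, EmpID} determines non-prime {Budget, Location}, so the relation is not even in 2NF.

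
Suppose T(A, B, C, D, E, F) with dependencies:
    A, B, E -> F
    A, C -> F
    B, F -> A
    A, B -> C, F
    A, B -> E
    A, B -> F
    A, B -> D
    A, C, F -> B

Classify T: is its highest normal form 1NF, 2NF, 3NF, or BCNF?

Candidate keys: {A, B}, {A, C}, {B, F}. Prime attributes: {A, B, C, F}.
Every FD has a superkey on the left, so the relation is in BCNF.

BCNF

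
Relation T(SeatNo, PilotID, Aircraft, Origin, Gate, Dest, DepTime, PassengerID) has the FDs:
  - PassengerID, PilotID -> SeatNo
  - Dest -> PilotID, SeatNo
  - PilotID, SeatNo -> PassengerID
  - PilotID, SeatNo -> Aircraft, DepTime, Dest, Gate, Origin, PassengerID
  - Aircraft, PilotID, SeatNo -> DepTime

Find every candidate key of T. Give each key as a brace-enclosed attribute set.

{Dest}, {PassengerID, PilotID}, {PilotID, SeatNo}

{Dest} is a candidate key since {Dest}⁺ = {Aircraft, DepTime, Dest, Gate, Origin, PassengerID, PilotID, SeatNo} covers every attribute.
{PassengerID, PilotID} is a candidate key since {PassengerID, PilotID}⁺ = {Aircraft, DepTime, Dest, Gate, Origin, PassengerID, PilotID, SeatNo} covers every attribute.
{PilotID, SeatNo} is a candidate key since {PilotID, SeatNo}⁺ = {Aircraft, DepTime, Dest, Gate, Origin, PassengerID, PilotID, SeatNo} covers every attribute.
These are minimal and exhaustive — every other superkey contains one of them.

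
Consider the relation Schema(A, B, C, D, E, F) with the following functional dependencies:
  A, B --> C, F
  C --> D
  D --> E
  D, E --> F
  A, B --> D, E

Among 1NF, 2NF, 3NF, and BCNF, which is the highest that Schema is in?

2NF

Candidate key: {A, B}. Prime attributes: {A, B}.
C --> D breaks BCNF: {C}⁺ = {C, D, E, F}, so {C} is not a superkey.
C --> D has non-prime {D} on the right and a non-superkey on the left, so 3NF fails.
No non-prime attribute depends on a proper subset of any candidate key, so 2NF holds.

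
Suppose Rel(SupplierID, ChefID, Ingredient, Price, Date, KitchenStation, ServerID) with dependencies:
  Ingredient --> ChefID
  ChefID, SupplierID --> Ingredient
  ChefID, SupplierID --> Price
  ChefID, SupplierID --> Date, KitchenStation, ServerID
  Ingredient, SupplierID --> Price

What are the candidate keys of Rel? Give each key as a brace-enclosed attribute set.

{SupplierID} never appears on the right of any FD, so every key must include it.
Closure of {ChefID, SupplierID} is {ChefID, Date, Ingredient, KitchenStation, Price, ServerID, SupplierID}, the whole schema; {ChefID, SupplierID} is a candidate key.
Closure of {Ingredient, SupplierID} is {ChefID, Date, Ingredient, KitchenStation, Price, ServerID, SupplierID}, the whole schema; {Ingredient, SupplierID} is a candidate key.
These are minimal and exhaustive — every other superkey contains one of them.

{ChefID, SupplierID}, {Ingredient, SupplierID}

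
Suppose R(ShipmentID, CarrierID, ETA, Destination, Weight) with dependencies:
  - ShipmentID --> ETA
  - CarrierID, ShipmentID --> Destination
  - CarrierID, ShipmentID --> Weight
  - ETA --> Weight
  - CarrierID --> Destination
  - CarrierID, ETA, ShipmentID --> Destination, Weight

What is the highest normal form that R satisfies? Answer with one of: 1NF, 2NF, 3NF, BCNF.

1NF

Candidate key: {CarrierID, ShipmentID}. Prime attributes: {CarrierID, ShipmentID}.
For ShipmentID --> ETA we have {ShipmentID}⁺ = {ETA, ShipmentID, Weight}; {ShipmentID} is not a superkey, so BCNF fails.
ShipmentID --> ETA determines the non-prime attribute {ETA} from a non-superkey — 3NF is violated.
{CarrierID} is a proper subset of the key {CarrierID, ShipmentID}, and {CarrierID}⁺ contains the non-prime attribute {Destination} — a partial dependency, so 2NF is violated.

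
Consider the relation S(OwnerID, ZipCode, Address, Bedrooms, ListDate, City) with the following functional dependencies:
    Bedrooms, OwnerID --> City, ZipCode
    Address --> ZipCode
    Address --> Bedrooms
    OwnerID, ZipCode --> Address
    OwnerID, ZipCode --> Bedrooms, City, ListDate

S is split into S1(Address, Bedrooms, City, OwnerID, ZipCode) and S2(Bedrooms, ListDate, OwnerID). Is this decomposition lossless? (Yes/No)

Yes

The shared attributes are {Bedrooms, OwnerID} and {Bedrooms, OwnerID}⁺ = {Address, Bedrooms, City, ListDate, OwnerID, ZipCode}.
This includes all of S1, so the common attributes are a superkey of S1 — the join is lossless.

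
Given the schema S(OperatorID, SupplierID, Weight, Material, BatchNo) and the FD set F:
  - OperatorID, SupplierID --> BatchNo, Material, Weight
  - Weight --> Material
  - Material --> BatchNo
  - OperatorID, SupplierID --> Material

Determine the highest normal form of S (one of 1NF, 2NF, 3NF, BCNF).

2NF

Candidate key: {OperatorID, SupplierID}. Prime attributes: {OperatorID, SupplierID}.
Weight --> Material breaks BCNF: {Weight}⁺ = {BatchNo, Material, Weight}, so {Weight} is not a superkey.
Because {Material} is non-prime and the left side of Weight --> Material is not a superkey, the relation is not in 3NF.
No non-prime attribute depends on a proper subset of any candidate key, so 2NF holds.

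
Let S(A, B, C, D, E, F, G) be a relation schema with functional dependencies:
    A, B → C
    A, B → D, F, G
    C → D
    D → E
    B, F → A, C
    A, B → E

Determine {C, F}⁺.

Start with {C, F}.
C → D applies; add {D} → now {C, D, F}.
D → E applies; add {E} → now {C, D, E, F}.
No further FD applies.

{C, D, E, F}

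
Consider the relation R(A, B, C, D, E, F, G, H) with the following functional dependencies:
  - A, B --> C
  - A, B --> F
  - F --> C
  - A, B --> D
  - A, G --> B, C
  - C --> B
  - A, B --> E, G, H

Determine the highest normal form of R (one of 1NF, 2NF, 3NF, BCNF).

Candidate keys: {A, B}, {A, C}, {A, F}, {A, G}. Prime attributes: {A, B, C, F, G}.
For F --> C we have {F}⁺ = {B, C, F}; {F} is not a superkey, so BCNF fails.
Its right-hand attributes {C} are all prime, as are those of every other non-superkey FD — the relation is in 3NF.

3NF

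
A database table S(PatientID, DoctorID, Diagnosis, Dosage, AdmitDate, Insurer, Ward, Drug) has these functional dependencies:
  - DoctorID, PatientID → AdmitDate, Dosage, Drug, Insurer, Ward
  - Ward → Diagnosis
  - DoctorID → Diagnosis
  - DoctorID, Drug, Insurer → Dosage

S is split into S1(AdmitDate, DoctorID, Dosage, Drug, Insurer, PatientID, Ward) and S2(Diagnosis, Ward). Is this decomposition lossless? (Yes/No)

S1 ∩ S2 = {Ward}; its closure under F is {Diagnosis, Ward}.
S2 is contained in that closure, so S1 ∩ S2 → S2 holds and the join is lossless.

Yes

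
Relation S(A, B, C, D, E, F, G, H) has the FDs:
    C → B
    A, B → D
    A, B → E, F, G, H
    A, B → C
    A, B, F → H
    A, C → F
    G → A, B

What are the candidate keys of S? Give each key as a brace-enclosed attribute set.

{G}⁺ = {A, B, C, D, E, F, G, H}, which is every attribute, so {G} is a candidate key.
{A, B}⁺ = {A, B, C, D, E, F, G, H}, which is every attribute, so {A, B} is a candidate key.
{A, C}⁺ = {A, B, C, D, E, F, G, H}, which is every attribute, so {A, C} is a candidate key.
These are minimal and exhaustive — every other superkey contains one of them.

{A, B}, {A, C}, {G}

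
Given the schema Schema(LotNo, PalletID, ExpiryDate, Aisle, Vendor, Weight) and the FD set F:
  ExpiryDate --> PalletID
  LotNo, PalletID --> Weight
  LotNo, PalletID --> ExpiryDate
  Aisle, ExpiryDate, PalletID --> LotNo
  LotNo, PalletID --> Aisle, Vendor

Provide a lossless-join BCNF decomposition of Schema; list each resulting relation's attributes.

Candidate keys of the original relation: {Aisle, ExpiryDate}, {ExpiryDate, LotNo}, {LotNo, PalletID}.
Within {Aisle, ExpiryDate, LotNo, PalletID, Vendor, Weight}: {ExpiryDate}⁺ ∩ {Aisle, ExpiryDate, LotNo, PalletID, Vendor, Weight} = {ExpiryDate, PalletID}, not the whole set, so ExpiryDate --> PalletID violates BCNF; decompose into {ExpiryDate, PalletID} and {Aisle, ExpiryDate, LotNo, Vendor, Weight}.
{ExpiryDate, PalletID} has no BCNF violation.
{Aisle, ExpiryDate, LotNo, Vendor, Weight} has no BCNF violation.

{Aisle, ExpiryDate, LotNo, Vendor, Weight}; {ExpiryDate, PalletID}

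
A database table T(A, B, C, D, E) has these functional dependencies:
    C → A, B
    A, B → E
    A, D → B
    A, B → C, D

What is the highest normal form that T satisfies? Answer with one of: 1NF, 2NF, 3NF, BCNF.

BCNF

Candidate keys: {A, B}, {A, D}, {C}. Prime attributes: {A, B, C, D}.
Every FD has a superkey on the left, so the relation is in BCNF.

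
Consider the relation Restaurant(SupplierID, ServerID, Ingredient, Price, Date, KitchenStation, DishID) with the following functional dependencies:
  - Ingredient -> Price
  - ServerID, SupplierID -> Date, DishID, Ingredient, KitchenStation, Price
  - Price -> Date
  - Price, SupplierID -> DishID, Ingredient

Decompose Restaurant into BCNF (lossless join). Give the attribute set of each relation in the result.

Candidate key of the original relation: {ServerID, SupplierID}.
In {Date, DishID, Ingredient, KitchenStation, Price, ServerID, SupplierID}, {Ingredient} is not a superkey ({Ingredient}⁺ restricted to this set is {Date, Ingredient, Price}), so split on Ingredient -> Date, Price into {Date, Ingredient, Price} and {DishID, Ingredient, KitchenStation, ServerID, SupplierID}.
In {Date, Ingredient, Price}, {Price} is not a superkey ({Price}⁺ restricted to this set is {Date, Price}), so split on Price -> Date into {Date, Price} and {Ingredient, Price}.
{Date, Price} is in BCNF.
{Ingredient, Price} is in BCNF.
In {DishID, Ingredient, KitchenStation, ServerID, SupplierID}, {Ingredient, SupplierID} is not a superkey ({Ingredient, SupplierID}⁺ restricted to this set is {DishID, Ingredient, SupplierID}), so split on Ingredient, SupplierID -> DishID into {DishID, Ingredient, SupplierID} and {Ingredient, KitchenStation, ServerID, SupplierID}.
{DishID, Ingredient, SupplierID} is in BCNF.
{Ingredient, KitchenStation, ServerID, SupplierID} is in BCNF.

{Date, Price}; {DishID, Ingredient, SupplierID}; {Ingredient, KitchenStation, ServerID, SupplierID}; {Ingredient, Price}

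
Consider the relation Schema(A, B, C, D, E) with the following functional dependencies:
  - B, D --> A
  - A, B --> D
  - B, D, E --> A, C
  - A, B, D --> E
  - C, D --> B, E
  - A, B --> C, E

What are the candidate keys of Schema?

{A, B}, {B, D}, {C, D}

{A, B} is a candidate key since {A, B}⁺ = {A, B, C, D, E} covers every attribute.
{B, D} is a candidate key since {B, D}⁺ = {A, B, C, D, E} covers every attribute.
{C, D} is a candidate key since {C, D}⁺ = {A, B, C, D, E} covers every attribute.
No proper subset of any of these is a key, and no other minimal superkey exists.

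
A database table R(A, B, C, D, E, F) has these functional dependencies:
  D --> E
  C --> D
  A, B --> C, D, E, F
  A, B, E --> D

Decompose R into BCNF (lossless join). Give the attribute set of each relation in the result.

Candidate key of the original relation: {A, B}.
Within {A, B, C, D, E, F}: {D}⁺ ∩ {A, B, C, D, E, F} = {D, E}, not the whole set, so D --> E violates BCNF; decompose into {D, E} and {A, B, C, D, F}.
{D, E}: every determinant is a superkey — BCNF.
Within {A, B, C, D, F}: {C}⁺ ∩ {A, B, C, D, F} = {C, D}, not the whole set, so C --> D violates BCNF; decompose into {C, D} and {A, B, C, F}.
{C, D}: every determinant is a superkey — BCNF.
{A, B, C, F}: every determinant is a superkey — BCNF.

{A, B, C, F}; {C, D}; {D, E}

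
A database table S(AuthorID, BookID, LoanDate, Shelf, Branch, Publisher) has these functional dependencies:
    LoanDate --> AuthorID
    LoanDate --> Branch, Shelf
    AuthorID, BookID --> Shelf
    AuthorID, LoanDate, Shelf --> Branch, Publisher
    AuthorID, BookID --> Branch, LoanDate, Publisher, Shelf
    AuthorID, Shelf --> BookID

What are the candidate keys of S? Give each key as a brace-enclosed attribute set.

{AuthorID, BookID}, {AuthorID, Shelf}, {LoanDate}

Closure of {LoanDate} is {AuthorID, BookID, Branch, LoanDate, Publisher, Shelf}, the whole schema; {LoanDate} is a candidate key.
Closure of {AuthorID, BookID} is {AuthorID, BookID, Branch, LoanDate, Publisher, Shelf}, the whole schema; {AuthorID, BookID} is a candidate key.
Closure of {AuthorID, Shelf} is {AuthorID, BookID, Branch, LoanDate, Publisher, Shelf}, the whole schema; {AuthorID, Shelf} is a candidate key.
Any other superkey properly contains one of these, so there are no further candidate keys.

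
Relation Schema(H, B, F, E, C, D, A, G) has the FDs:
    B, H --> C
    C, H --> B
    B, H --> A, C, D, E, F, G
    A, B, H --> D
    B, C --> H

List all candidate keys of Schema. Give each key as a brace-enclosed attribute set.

{B, C}⁺ = {A, B, C, D, E, F, G, H} — all of the relation — so {B, C} is a candidate key.
{B, H}⁺ = {A, B, C, D, E, F, G, H} — all of the relation — so {B, H} is a candidate key.
{C, H}⁺ = {A, B, C, D, E, F, G, H} — all of the relation — so {C, H} is a candidate key.
No proper subset of any of these is a key, and no other minimal superkey exists.

{B, C}, {B, H}, {C, H}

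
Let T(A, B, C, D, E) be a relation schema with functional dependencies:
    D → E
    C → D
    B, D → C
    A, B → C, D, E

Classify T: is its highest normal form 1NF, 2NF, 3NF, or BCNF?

Candidate key: {A, B}. Prime attributes: {A, B}.
D → E breaks BCNF: {D}⁺ = {D, E}, so {D} is not a superkey.
D → E determines the non-prime attribute {E} from a non-superkey — 3NF is violated.
No non-prime attribute depends on a proper subset of any candidate key, so 2NF holds.

2NF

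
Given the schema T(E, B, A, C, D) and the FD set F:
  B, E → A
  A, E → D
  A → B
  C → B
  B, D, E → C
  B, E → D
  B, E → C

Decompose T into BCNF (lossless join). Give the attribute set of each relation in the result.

Candidate keys of the original relation: {A, E}, {B, E}, {C, E}.
{A, B, C, D, E}: {A} determines {A, B} here but is not a superkey — split on A → B, giving {A, B} and {A, C, D, E}.
{A, B} has no BCNF violation.
{A, C, D, E} has no BCNF violation.

{A, B}; {A, C, D, E}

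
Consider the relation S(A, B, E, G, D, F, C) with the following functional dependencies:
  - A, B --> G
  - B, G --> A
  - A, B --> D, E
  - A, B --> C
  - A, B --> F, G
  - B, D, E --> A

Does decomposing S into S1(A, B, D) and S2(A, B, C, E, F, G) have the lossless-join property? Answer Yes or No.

Common attributes: {A, B}; their closure is {A, B, C, D, E, F, G}.
S1 is contained in that closure, so S1 ∩ S2 --> S1 holds and the join is lossless.

Yes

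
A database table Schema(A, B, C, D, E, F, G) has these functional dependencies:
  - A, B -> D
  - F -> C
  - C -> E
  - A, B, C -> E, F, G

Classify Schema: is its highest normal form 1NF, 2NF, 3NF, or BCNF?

Candidate keys: {A, B, C}, {A, B, F}. Prime attributes: {A, B, C, F}.
A, B -> D breaks BCNF: {A, B}⁺ = {A, B, D}, so {A, B} is not a superkey.
Because {D} is non-prime and the left side of A, B -> D is not a superkey, the relation is not in 3NF.
Since {C} ⊂ {A, B, C} and {C}⁺ ⊇ {E} with {E} non-prime, there is a partial dependency; 2NF fails.

1NF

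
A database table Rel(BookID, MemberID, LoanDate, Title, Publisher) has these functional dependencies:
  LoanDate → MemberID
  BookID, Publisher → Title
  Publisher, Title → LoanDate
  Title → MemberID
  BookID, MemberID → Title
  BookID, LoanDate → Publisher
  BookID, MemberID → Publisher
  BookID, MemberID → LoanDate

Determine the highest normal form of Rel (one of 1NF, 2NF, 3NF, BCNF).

3NF

Candidate keys: {BookID, LoanDate}, {BookID, MemberID}, {BookID, Publisher}, {BookID, Title}. Prime attributes: {BookID, LoanDate, MemberID, Publisher, Title}.
For LoanDate → MemberID we have {LoanDate}⁺ = {LoanDate, MemberID}; {LoanDate} is not a superkey, so BCNF fails.
But every attribute on its right side ({MemberID}) is prime, and the same holds for every other non-superkey FD, so 3NF still holds.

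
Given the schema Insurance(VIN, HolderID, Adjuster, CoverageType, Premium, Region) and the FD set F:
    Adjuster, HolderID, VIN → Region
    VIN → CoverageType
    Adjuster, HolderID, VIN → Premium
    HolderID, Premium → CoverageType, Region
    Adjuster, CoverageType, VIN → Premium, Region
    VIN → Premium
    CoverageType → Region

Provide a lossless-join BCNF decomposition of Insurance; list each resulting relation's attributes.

{Adjuster, HolderID, VIN}; {CoverageType, Premium, VIN}; {CoverageType, Region}

Candidate key of the original relation: {Adjuster, HolderID, VIN}.
In {Adjuster, CoverageType, HolderID, Premium, Region, VIN}, {VIN} is not a superkey ({VIN}⁺ restricted to this set is {CoverageType, Premium, Region, VIN}), so split on VIN → CoverageType, Premium, Region into {CoverageType, Premium, Region, VIN} and {Adjuster, HolderID, VIN}.
In {CoverageType, Premium, Region, VIN}, {CoverageType} is not a superkey ({CoverageType}⁺ restricted to this set is {CoverageType, Region}), so split on CoverageType → Region into {CoverageType, Region} and {CoverageType, Premium, VIN}.
{CoverageType, Region}: every determinant is a superkey — BCNF.
{CoverageType, Premium, VIN}: every determinant is a superkey — BCNF.
{Adjuster, HolderID, VIN}: every determinant is a superkey — BCNF.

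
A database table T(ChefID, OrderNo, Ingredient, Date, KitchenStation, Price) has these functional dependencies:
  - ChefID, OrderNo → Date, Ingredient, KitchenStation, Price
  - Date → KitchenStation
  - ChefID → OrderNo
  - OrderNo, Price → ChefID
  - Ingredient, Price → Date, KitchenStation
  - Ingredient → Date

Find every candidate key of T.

{ChefID}, {OrderNo, Price}

{ChefID}⁺ = {ChefID, Date, Ingredient, KitchenStation, OrderNo, Price} — all of the relation — so {ChefID} is a candidate key.
{OrderNo, Price}⁺ = {ChefID, Date, Ingredient, KitchenStation, OrderNo, Price} — all of the relation — so {OrderNo, Price} is a candidate key.
Any other superkey properly contains one of these, so there are no further candidate keys.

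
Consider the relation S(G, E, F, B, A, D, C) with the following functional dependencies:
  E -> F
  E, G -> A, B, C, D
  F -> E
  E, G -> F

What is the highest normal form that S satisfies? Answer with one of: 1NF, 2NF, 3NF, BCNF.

Candidate keys: {E, G}, {F, G}. Prime attributes: {E, F, G}.
E -> F breaks BCNF: {E}⁺ = {E, F}, so {E} is not a superkey.
Since {F} ⊆ prime attributes and every other non-superkey FD also has a prime right side, the schema is in 3NF.

3NF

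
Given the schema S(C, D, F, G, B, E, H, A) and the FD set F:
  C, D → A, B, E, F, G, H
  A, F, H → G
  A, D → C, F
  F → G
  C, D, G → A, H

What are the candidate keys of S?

{A, D}, {C, D}

Attributes never on any right-hand side: {D} — every candidate key must contain it.
{A, D}⁺ = {A, B, C, D, E, F, G, H} — all of the relation — so {A, D} is a candidate key.
{C, D}⁺ = {A, B, C, D, E, F, G, H} — all of the relation — so {C, D} is a candidate key.
These are minimal and exhaustive — every other superkey contains one of them.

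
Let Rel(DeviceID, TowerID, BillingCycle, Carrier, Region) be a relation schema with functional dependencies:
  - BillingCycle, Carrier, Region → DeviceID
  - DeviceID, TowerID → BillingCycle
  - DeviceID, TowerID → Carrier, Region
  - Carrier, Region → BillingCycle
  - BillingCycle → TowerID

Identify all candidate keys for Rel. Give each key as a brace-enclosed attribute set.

{BillingCycle, DeviceID}, {Carrier, Region}, {DeviceID, TowerID}

{BillingCycle, DeviceID}⁺ = {BillingCycle, Carrier, DeviceID, Region, TowerID} — all of the relation — so {BillingCycle, DeviceID} is a candidate key.
{Carrier, Region}⁺ = {BillingCycle, Carrier, DeviceID, Region, TowerID} — all of the relation — so {Carrier, Region} is a candidate key.
{DeviceID, TowerID}⁺ = {BillingCycle, Carrier, DeviceID, Region, TowerID} — all of the relation — so {DeviceID, TowerID} is a candidate key.
Any other superkey properly contains one of these, so there are no further candidate keys.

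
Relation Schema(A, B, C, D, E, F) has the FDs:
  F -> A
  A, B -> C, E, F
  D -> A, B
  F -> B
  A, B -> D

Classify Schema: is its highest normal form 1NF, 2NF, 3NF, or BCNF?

Candidate keys: {A, B}, {D}, {F}. Prime attributes: {A, B, D, F}.
Each dependency's left side is a superkey — BCNF holds.

BCNF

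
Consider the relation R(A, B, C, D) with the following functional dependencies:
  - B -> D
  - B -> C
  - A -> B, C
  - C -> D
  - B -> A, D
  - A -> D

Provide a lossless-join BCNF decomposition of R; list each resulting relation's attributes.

{A, B, C}; {C, D}

Candidate keys of the original relation: {A}, {B}.
Within {A, B, C, D}: {C}⁺ ∩ {A, B, C, D} = {C, D}, not the whole set, so C -> D violates BCNF; decompose into {C, D} and {A, B, C}.
{C, D} is in BCNF.
{A, B, C} is in BCNF.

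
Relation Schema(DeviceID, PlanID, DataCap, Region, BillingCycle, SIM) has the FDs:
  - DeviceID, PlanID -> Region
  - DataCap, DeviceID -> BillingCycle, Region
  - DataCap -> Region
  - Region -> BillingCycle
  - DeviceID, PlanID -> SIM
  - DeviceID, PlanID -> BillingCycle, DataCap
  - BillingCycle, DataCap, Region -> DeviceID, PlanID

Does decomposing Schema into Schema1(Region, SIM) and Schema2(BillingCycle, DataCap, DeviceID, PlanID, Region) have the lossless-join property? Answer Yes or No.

Common attributes: {Region}; their closure is {BillingCycle, Region}.
The closure covers neither Schema1 nor Schema2 entirely; the join is not lossless.

No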